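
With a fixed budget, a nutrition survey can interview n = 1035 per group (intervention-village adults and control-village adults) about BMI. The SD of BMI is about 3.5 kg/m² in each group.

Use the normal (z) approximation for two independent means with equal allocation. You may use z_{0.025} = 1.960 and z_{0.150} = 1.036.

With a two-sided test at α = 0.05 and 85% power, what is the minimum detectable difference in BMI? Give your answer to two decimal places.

Minimum detectable difference ≈ 0.46 kg/m²

δ = (z_{α/2} + z_β) · √((σ₁²+σ₂²)/n)
  = (1.960 + 1.036) · √(24.5/1035)
  = 2.996 · √0.02367
  = 2.996 · 0.1539
  = 0.4610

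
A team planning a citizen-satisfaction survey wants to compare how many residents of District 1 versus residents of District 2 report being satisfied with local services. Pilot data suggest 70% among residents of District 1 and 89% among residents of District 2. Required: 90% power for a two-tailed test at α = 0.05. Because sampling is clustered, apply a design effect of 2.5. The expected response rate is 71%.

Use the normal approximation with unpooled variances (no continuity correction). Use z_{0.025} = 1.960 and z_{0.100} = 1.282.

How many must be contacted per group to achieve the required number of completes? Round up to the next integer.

n = 316 per group

n = (z_{α/2} + z_β)² · [p₁(1−p₁) + p₂(1−p₂)] / (p₁ − p₂)²
  = (1.960 + 1.282)² · (0.70·0.30 + 0.89·0.11) / (-0.19)²
  = (3.242)² · (0.2100 + 0.0979) / 0.0361
  = 10.5106 · 0.3079 / 0.0361
  = 89.65
Design effect: 2.5 × 89.65 = 224.11.
Adjust for 71% response: 224.11 / 0.71 = 315.65.
Round up → n = 316 per group.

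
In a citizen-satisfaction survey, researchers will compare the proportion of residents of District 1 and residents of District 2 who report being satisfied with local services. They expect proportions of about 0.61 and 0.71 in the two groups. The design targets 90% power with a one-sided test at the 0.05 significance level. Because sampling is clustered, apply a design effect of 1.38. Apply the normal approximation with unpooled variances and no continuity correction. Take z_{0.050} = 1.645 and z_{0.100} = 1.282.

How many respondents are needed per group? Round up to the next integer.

n = 525 per group

n = (z_α + z_β)² · [p₁(1−p₁) + p₂(1−p₂)] / (p₁ − p₂)²
  = (1.645 + 1.282)² · (0.61·0.39 + 0.71·0.29) / (-0.10)²
  = (2.927)² · (0.2379 + 0.2059) / 0.0100
  = 8.5673 · 0.4438 / 0.0100
  = 380.22
Design effect: 1.38 × 380.22 = 524.70.
Round up → n = 525 per group.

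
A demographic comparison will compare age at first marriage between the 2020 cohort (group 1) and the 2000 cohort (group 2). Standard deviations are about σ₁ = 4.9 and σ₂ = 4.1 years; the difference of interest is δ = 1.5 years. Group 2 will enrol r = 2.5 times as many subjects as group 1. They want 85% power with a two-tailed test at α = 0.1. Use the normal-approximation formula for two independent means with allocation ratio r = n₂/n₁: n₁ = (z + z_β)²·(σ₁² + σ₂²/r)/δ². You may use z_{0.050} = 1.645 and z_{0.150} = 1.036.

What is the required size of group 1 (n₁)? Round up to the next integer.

n₁ = (z_{α/2} + z_β)² · (σ₁² + σ₂²/r) / δ²
   = (1.645 + 1.036)² · (4.9² + 4.1²/2.5) / 1.5²
   = 7.1878 · (24.01 + 6.724) / 2.25
   = 7.1878 · 30.734 / 2.25
   = 98.18
Round up → n₁ = 99; n₂ = r·n₁ = 2.5 × 99 = 248.

n₁ = 99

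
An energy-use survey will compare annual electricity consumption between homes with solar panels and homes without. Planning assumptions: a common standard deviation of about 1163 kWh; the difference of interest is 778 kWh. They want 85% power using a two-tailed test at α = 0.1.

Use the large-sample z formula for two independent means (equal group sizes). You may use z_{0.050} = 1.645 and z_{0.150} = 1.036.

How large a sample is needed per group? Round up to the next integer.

n = 33 per group

n = (z_{α/2} + z_β)² · (σ₁² + σ₂²) / δ²
  = (1.645 + 1.036)² · (2·1163² = 2705138) / 778²
  = 7.1878 · 2705138 / 605284
  = 32.12
Round up → n = 33 per group.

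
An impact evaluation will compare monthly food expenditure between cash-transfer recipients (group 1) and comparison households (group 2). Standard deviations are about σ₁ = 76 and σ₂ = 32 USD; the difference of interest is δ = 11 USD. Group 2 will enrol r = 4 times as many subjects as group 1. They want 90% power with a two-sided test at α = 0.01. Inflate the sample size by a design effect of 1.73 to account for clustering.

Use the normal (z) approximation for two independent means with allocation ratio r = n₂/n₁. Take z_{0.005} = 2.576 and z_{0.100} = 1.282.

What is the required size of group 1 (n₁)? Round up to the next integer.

n₁ = 1284

n₁ = (z_{α/2} + z_β)² · (σ₁² + σ₂²/r) / δ²
   = (2.576 + 1.282)² · (76² + 32²/4) / 11²
   = 14.8842 · (5776 + 256) / 121
   = 14.8842 · 6032 / 121
   = 741.99
Design effect: 1.73 × 741.99 = 1283.65.
Round up → n₁ = 1284; n₂ = r·n₁ = 4 × 1284 = 5136.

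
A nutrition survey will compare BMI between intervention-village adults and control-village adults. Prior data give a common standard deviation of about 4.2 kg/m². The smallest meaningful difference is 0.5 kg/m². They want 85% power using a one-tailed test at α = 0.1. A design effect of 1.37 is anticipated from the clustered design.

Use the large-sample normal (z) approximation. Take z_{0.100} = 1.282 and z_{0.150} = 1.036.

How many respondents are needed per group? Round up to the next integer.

n = 1039 per group

n = (z_α + z_β)² · (σ₁² + σ₂²) / δ²
  = (1.282 + 1.036)² · (2·4.2² = 35.28) / 0.5²
  = 5.3731 · 35.28 / 0.25
  = 758.26
Design effect: 1.37 × 758.26 = 1038.81.
Round up → n = 1039 per group.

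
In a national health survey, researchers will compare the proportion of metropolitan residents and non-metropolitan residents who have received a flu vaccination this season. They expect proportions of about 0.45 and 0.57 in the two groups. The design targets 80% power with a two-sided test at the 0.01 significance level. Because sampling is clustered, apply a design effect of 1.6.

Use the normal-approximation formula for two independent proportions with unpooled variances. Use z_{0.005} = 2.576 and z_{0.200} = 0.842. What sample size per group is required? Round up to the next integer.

n = 640 per group

n = (z_{α/2} + z_β)² · [p₁(1−p₁) + p₂(1−p₂)] / (p₁ − p₂)²
  = (2.576 + 0.842)² · (0.45·0.55 + 0.57·0.43) / (-0.12)²
  = (3.418)² · (0.2475 + 0.2451) / 0.0144
  = 11.6827 · 0.4926 / 0.0144
  = 399.65
Design effect: 1.6 × 399.65 = 639.43.
Round up → n = 640 per group.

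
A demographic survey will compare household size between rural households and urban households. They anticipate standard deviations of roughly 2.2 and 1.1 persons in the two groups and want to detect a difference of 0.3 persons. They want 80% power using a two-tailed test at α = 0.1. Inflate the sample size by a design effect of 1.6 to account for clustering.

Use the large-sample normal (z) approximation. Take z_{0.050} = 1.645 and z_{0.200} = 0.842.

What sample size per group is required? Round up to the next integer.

n = (z_{α/2} + z_β)² · (σ₁² + σ₂²) / δ²
  = (1.645 + 0.842)² · (2.2² + 1.1² = 6.05) / 0.3²
  = 6.1852 · 6.05 / 0.09
  = 415.78
Design effect: 1.6 × 415.78 = 665.25.
Round up → n = 666 per group.

n = 666 per group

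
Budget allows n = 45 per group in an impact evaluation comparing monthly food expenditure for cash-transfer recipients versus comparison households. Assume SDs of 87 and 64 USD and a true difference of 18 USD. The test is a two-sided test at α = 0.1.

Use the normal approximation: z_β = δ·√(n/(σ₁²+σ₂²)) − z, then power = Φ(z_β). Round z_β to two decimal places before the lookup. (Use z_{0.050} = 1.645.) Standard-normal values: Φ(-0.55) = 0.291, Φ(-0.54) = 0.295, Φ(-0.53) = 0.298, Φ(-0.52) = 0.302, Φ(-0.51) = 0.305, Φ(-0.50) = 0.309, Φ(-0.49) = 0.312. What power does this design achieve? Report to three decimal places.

z_β = δ·√(n/(σ₁²+σ₂²)) − z_{α/2}
    = 18 · √(45/11665) − 1.645
    = 18 · 0.06211 − 1.645
    = 1.1180 − 1.645 = -0.5270 → -0.53
Power = Φ(-0.53) = 0.298.

Power ≈ 0.298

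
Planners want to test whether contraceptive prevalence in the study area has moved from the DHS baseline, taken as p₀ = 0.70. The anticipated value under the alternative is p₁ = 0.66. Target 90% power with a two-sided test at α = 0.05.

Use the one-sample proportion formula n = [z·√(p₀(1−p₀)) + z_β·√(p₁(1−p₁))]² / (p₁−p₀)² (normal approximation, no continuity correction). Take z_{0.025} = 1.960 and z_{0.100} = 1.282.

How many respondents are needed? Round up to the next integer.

n = 1417

n = [z_{α/2}·√(p₀q₀) + z_β·√(p₁q₁)]² / (p₁ − p₀)²
  = [1.960·√(0.70·0.30) + 1.282·√(0.66·0.34)]² / (-0.04)²
  = [1.960·0.4583 + 1.282·0.4737]² / 0.0016
  = [1.5055]² / 0.0016
  = 1416.54
Round up → n = 1417.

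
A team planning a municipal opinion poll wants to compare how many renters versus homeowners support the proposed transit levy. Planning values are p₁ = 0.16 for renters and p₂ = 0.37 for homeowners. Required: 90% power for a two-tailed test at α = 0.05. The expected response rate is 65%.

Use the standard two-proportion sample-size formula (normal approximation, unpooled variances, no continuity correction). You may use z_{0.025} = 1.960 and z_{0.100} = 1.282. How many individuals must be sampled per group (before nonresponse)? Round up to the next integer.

n = 135 per group

n = (z_{α/2} + z_β)² · [p₁(1−p₁) + p₂(1−p₂)] / (p₁ − p₂)²
  = (1.960 + 1.282)² · (0.16·0.84 + 0.37·0.63) / (-0.21)²
  = (3.242)² · (0.1344 + 0.2331) / 0.0441
  = 10.5106 · 0.3675 / 0.0441
  = 87.59
Adjust for 65% response: 87.59 / 0.65 = 134.75.
Round up → n = 135 per group.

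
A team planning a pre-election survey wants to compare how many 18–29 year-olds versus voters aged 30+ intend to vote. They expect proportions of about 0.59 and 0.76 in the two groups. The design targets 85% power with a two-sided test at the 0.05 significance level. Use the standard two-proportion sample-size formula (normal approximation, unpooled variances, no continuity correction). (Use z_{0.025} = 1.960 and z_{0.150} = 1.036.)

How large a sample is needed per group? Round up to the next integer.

n = (z_{α/2} + z_β)² · [p₁(1−p₁) + p₂(1−p₂)] / (p₁ − p₂)²
  = (1.960 + 1.036)² · (0.59·0.41 + 0.76·0.24) / (-0.17)²
  = (2.996)² · (0.2419 + 0.1824) / 0.0289
  = 8.9760 · 0.4243 / 0.0289
  = 131.78
Round up → n = 132 per group.

n = 132 per group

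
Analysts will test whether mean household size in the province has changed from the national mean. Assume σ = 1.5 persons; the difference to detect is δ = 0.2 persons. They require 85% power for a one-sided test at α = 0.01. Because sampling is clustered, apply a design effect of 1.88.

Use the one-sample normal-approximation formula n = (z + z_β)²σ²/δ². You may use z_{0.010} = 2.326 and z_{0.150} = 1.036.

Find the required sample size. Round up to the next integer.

n = (z_α + z_β)² · σ² / δ²
  = (2.326 + 1.036)² · 1.5² / 0.2²
  = 11.3030 · 2.25 / 0.04
  = 635.80
Design effect: 1.88 × 635.80 = 1195.30.
Round up → n = 1196.

n = 1196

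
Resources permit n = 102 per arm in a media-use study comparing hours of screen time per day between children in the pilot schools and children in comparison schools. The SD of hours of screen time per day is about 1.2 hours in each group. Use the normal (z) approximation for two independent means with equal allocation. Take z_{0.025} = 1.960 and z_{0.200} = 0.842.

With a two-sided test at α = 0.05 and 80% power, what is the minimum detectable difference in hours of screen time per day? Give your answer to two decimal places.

δ = (z_{α/2} + z_β) · √((σ₁²+σ₂²)/n)
  = (1.960 + 0.842) · √(2.88/102)
  = 2.802 · √0.02824
  = 2.802 · 0.1680
  = 0.4708

Minimum detectable difference ≈ 0.47 hours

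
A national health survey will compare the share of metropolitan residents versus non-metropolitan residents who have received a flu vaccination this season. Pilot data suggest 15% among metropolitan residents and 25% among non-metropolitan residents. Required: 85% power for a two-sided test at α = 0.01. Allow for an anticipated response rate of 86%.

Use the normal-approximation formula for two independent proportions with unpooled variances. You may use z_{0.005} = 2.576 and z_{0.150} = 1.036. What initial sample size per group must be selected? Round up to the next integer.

n = 478 per group

n = (z_{α/2} + z_β)² · [p₁(1−p₁) + p₂(1−p₂)] / (p₁ − p₂)²
  = (2.576 + 1.036)² · (0.15·0.85 + 0.25·0.75) / (-0.10)²
  = (3.612)² · (0.1275 + 0.1875) / 0.0100
  = 13.0465 · 0.3150 / 0.0100
  = 410.97
Adjust for 86% response: 410.97 / 0.86 = 477.87.
Round up → n = 478 per group.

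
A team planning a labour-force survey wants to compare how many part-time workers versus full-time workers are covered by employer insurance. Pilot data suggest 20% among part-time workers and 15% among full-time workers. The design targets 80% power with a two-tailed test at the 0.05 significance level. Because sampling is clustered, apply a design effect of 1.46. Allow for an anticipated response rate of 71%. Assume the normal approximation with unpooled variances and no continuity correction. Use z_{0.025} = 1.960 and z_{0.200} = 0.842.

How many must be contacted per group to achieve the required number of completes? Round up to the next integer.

n = (z_{α/2} + z_β)² · [p₁(1−p₁) + p₂(1−p₂)] / (p₁ − p₂)²
  = (1.960 + 0.842)² · (0.20·0.80 + 0.15·0.85) / (0.05)²
  = (2.802)² · (0.1600 + 0.1275) / 0.0025
  = 7.8512 · 0.2875 / 0.0025
  = 902.89
Design effect: 1.46 × 902.89 = 1318.22.
Adjust for 71% response: 1318.22 / 0.71 = 1856.64.
Round up → n = 1857 per group.

n = 1857 per group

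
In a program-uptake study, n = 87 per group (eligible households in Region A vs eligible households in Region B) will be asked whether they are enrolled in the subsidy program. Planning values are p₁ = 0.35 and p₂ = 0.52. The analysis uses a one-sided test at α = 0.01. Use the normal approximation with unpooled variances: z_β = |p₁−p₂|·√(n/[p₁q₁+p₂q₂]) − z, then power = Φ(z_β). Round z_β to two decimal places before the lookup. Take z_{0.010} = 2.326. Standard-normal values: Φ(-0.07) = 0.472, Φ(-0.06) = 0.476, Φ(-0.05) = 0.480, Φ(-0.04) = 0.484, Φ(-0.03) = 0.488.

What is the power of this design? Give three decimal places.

Power ≈ 0.488

z_β = |p₁−p₂|·√(n/[p₁q₁+p₂q₂]) − z_α
    = 0.17 · √(87/0.4771) − 2.326
    = 0.17 · 13.5038 − 2.326
    = 2.2956 − 2.326 = -0.0304 → -0.03
Power = Φ(-0.03) = 0.488.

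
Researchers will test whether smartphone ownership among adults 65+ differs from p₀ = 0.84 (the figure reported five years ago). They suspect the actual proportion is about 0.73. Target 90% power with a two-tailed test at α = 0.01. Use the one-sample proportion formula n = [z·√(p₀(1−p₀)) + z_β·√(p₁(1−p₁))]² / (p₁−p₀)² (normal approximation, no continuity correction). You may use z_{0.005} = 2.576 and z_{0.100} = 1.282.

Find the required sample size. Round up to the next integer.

n = 190

n = [z_{α/2}·√(p₀q₀) + z_β·√(p₁q₁)]² / (p₁ − p₀)²
  = [2.576·√(0.84·0.16) + 1.282·√(0.73·0.27)]² / (-0.11)²
  = [2.576·0.3666 + 1.282·0.4440]² / 0.0121
  = [1.5135]² / 0.0121
  = 189.32
Round up → n = 190.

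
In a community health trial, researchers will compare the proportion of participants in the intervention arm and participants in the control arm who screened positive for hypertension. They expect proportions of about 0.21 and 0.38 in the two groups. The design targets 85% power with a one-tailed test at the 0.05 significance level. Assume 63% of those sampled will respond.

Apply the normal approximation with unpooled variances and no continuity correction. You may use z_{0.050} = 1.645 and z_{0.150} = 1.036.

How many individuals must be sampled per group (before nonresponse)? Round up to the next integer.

n = (z_α + z_β)² · [p₁(1−p₁) + p₂(1−p₂)] / (p₁ − p₂)²
  = (1.645 + 1.036)² · (0.21·0.79 + 0.38·0.62) / (-0.17)²
  = (2.681)² · (0.1659 + 0.2356) / 0.0289
  = 7.1878 · 0.4015 / 0.0289
  = 99.86
Adjust for 63% response: 99.86 / 0.63 = 158.50.
Round up → n = 159 per group.

n = 159 per group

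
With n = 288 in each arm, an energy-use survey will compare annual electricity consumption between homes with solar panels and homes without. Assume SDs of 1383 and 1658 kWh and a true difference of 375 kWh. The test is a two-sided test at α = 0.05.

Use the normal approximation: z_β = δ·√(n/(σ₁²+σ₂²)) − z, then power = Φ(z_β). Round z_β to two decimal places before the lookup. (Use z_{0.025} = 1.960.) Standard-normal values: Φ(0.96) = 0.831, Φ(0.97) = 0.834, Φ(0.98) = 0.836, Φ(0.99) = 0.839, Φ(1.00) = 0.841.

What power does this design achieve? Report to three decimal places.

z_β = δ·√(n/(σ₁²+σ₂²)) − z_{α/2}
    = 375 · √(288/4661653) − 1.960
    = 375 · 0.00786 − 1.960
    = 2.9475 − 1.960 = 0.9875 → 0.99
Power = Φ(0.99) = 0.839.

Power ≈ 0.839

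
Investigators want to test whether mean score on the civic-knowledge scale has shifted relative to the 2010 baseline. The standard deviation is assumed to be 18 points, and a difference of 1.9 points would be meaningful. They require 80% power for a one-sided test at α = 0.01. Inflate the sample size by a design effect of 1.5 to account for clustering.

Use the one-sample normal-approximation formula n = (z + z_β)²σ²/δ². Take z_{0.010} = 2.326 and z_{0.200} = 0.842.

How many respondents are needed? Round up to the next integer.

n = 1352

n = (z_α + z_β)² · σ² / δ²
  = (2.326 + 0.842)² · 18² / 1.9²
  = 10.0362 · 324 / 3.61
  = 900.76
Design effect: 1.5 × 900.76 = 1351.14.
Round up → n = 1352.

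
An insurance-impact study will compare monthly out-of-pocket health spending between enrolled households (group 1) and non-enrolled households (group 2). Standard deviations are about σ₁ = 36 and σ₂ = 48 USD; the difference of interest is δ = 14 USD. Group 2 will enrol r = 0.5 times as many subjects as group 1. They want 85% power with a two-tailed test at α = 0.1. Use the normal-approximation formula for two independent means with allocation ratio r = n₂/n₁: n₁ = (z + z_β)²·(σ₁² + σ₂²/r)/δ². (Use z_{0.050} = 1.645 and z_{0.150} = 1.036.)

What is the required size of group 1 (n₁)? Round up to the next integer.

n₁ = 217

n₁ = (z_{α/2} + z_β)² · (σ₁² + σ₂²/r) / δ²
   = (1.645 + 1.036)² · (36² + 48²/0.5) / 14²
   = 7.1878 · (1296 + 4608) / 196
   = 7.1878 · 5904 / 196
   = 216.51
Round up → n₁ = 217; n₂ = r·n₁ = 0.5 × 217 = 109.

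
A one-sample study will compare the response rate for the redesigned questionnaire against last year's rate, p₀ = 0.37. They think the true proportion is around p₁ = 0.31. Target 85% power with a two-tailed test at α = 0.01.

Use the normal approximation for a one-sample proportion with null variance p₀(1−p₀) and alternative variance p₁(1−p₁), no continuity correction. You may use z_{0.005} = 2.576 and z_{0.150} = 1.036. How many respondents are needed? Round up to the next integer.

n = 825

n = [z_{α/2}·√(p₀q₀) + z_β·√(p₁q₁)]² / (p₁ − p₀)²
  = [2.576·√(0.37·0.63) + 1.036·√(0.31·0.69)]² / (-0.06)²
  = [2.576·0.4828 + 1.036·0.4625]² / 0.0036
  = [1.7228]² / 0.0036
  = 824.50
Round up → n = 825.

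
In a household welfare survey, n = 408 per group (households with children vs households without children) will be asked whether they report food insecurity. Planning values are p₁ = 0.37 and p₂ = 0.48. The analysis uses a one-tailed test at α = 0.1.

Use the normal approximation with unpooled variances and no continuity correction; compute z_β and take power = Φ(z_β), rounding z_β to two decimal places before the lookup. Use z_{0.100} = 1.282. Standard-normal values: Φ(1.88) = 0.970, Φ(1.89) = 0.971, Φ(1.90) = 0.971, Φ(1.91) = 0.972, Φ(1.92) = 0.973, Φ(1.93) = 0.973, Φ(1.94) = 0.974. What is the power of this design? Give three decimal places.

z_β = |p₁−p₂|·√(n/[p₁q₁+p₂q₂]) − z_α
    = 0.11 · √(408/0.4827) − 1.282
    = 0.11 · 29.0731 − 1.282
    = 3.1980 − 1.282 = 1.9160 → 1.92
Power = Φ(1.92) = 0.973.

Power ≈ 0.973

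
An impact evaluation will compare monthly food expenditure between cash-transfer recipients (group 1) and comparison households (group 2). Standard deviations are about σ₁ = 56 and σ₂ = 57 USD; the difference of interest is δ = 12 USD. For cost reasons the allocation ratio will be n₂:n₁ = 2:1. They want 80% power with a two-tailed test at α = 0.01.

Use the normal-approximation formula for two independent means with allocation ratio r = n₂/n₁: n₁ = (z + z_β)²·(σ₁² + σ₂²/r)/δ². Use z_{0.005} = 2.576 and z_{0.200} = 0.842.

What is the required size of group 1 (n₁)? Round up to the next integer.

n₁ = (z_{α/2} + z_β)² · (σ₁² + σ₂²/r) / δ²
   = (2.576 + 0.842)² · (56² + 57²/2) / 12²
   = 11.6827 · (3136 + 1624.5) / 144
   = 11.6827 · 4760.5 / 144
   = 386.22
Round up → n₁ = 387; n₂ = r·n₁ = 2 × 387 = 774.

n₁ = 387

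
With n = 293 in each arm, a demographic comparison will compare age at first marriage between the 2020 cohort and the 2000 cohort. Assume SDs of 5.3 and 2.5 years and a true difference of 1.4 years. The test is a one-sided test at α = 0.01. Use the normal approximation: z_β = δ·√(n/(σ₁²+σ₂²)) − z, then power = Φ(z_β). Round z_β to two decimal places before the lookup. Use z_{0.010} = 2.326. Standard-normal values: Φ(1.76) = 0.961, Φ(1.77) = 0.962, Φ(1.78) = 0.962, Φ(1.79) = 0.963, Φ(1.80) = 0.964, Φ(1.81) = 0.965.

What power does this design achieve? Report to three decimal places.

z_β = δ·√(n/(σ₁²+σ₂²)) − z_α
    = 1.4 · √(293/34.34) − 2.326
    = 1.4 · 2.92101 − 2.326
    = 4.0894 − 2.326 = 1.7634 → 1.76
Power = Φ(1.76) = 0.961.

Power ≈ 0.961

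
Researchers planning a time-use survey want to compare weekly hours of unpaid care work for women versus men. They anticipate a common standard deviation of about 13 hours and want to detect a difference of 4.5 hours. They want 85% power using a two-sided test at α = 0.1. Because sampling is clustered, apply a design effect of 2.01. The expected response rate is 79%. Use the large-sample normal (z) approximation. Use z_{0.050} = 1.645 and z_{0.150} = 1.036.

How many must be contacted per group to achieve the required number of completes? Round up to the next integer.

n = 306 per group

n = (z_{α/2} + z_β)² · (σ₁² + σ₂²) / δ²
  = (1.645 + 1.036)² · (2·13² = 338) / 4.5²
  = 7.1878 · 338 / 20.25
  = 119.97
Design effect: 2.01 × 119.97 = 241.15.
Adjust for 79% response: 241.15 / 0.79 = 305.25.
Round up → n = 306 per group.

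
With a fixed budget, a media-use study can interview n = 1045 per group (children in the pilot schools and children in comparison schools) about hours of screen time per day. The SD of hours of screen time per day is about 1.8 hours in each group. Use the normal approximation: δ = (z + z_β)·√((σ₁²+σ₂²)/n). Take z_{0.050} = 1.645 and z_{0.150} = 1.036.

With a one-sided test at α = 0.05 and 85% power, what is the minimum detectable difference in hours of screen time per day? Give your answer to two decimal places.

δ = (z_α + z_β) · √((σ₁²+σ₂²)/n)
  = (1.645 + 1.036) · √(6.48/1045)
  = 2.681 · √0.0062
  = 2.681 · 0.0787
  = 0.2111

Minimum detectable difference ≈ 0.21 hours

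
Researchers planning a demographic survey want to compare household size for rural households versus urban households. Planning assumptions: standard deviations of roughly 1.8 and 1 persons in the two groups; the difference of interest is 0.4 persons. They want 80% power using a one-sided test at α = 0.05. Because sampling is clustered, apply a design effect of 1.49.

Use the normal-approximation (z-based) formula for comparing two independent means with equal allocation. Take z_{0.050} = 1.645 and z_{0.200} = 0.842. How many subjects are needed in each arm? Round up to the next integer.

n = 245 per group

n = (z_α + z_β)² · (σ₁² + σ₂²) / δ²
  = (1.645 + 0.842)² · (1.8² + 1² = 4.24) / 0.4²
  = 6.1852 · 4.24 / 0.16
  = 163.91
Design effect: 1.49 × 163.91 = 244.22.
Round up → n = 245 per group.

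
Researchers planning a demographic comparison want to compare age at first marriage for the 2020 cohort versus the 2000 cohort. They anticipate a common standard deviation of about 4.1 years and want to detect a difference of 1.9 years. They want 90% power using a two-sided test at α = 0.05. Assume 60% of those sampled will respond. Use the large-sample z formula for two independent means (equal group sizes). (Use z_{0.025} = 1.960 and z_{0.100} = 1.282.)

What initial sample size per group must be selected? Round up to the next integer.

n = (z_{α/2} + z_β)² · (σ₁² + σ₂²) / δ²
  = (1.960 + 1.282)² · (2·4.1² = 33.62) / 1.9²
  = 10.5106 · 33.62 / 3.61
  = 97.89
Adjust for 60% response: 97.89 / 0.60 = 163.14.
Round up → n = 164 per group.

n = 164 per group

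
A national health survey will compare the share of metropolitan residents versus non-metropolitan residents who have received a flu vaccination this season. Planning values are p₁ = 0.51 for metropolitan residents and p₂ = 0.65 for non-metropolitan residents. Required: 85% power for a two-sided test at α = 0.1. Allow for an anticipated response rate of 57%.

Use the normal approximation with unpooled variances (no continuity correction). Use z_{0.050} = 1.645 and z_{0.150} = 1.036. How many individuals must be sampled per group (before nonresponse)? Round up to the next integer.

n = (z_{α/2} + z_β)² · [p₁(1−p₁) + p₂(1−p₂)] / (p₁ − p₂)²
  = (1.645 + 1.036)² · (0.51·0.49 + 0.65·0.35) / (-0.14)²
  = (2.681)² · (0.2499 + 0.2275) / 0.0196
  = 7.1878 · 0.4774 / 0.0196
  = 175.07
Adjust for 57% response: 175.07 / 0.57 = 307.15.
Round up → n = 308 per group.

n = 308 per group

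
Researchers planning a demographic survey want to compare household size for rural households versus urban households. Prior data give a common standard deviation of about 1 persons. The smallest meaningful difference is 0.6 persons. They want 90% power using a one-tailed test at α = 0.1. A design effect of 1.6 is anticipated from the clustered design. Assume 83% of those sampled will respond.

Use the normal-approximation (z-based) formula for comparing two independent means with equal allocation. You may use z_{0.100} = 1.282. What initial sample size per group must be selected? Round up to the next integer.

n = (z_α + z_β)² · (σ₁² + σ₂²) / δ²
  = (1.282 + 1.282)² · (2·1² = 2) / 0.6²
  = 6.5741 · 2 / 0.36
  = 36.52
Design effect: 1.6 × 36.52 = 58.44.
Adjust for 83% response: 58.44 / 0.83 = 70.41.
Round up → n = 71 per group.

n = 71 per group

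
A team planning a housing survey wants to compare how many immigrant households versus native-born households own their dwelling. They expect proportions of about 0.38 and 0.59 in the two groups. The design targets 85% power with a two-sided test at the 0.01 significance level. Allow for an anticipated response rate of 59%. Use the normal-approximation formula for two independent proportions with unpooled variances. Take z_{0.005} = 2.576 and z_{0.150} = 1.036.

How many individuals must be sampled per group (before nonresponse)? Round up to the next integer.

n = 240 per group

n = (z_{α/2} + z_β)² · [p₁(1−p₁) + p₂(1−p₂)] / (p₁ − p₂)²
  = (2.576 + 1.036)² · (0.38·0.62 + 0.59·0.41) / (-0.21)²
  = (3.612)² · (0.2356 + 0.2419) / 0.0441
  = 13.0465 · 0.4775 / 0.0441
  = 141.26
Adjust for 59% response: 141.26 / 0.59 = 239.43.
Round up → n = 240 per group.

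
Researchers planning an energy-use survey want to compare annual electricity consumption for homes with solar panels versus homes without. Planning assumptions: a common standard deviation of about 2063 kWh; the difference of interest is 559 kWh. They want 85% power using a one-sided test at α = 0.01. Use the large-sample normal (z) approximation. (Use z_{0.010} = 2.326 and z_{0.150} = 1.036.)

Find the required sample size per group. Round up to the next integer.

n = (z_α + z_β)² · (σ₁² + σ₂²) / δ²
  = (2.326 + 1.036)² · (2·2063² = 8511938) / 559²
  = 11.3030 · 8511938 / 312481
  = 307.89
Round up → n = 308 per group.

n = 308 per group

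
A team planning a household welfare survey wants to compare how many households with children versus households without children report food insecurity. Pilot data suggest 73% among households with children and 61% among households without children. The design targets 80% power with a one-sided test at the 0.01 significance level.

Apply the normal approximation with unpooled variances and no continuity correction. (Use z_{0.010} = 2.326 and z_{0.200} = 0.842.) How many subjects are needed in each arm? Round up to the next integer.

n = 304 per group

n = (z_α + z_β)² · [p₁(1−p₁) + p₂(1−p₂)] / (p₁ − p₂)²
  = (2.326 + 0.842)² · (0.73·0.27 + 0.61·0.39) / (0.12)²
  = (3.168)² · (0.1971 + 0.2379) / 0.0144
  = 10.0362 · 0.4350 / 0.0144
  = 303.18
Round up → n = 304 per group.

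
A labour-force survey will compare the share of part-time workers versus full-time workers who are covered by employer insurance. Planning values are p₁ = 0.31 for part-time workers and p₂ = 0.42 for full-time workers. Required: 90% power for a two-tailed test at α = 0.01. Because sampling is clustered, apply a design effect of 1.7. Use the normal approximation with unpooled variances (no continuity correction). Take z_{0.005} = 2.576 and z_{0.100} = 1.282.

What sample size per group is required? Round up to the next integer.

n = (z_{α/2} + z_β)² · [p₁(1−p₁) + p₂(1−p₂)] / (p₁ − p₂)²
  = (2.576 + 1.282)² · (0.31·0.69 + 0.42·0.58) / (-0.11)²
  = (3.858)² · (0.2139 + 0.2436) / 0.0121
  = 14.8842 · 0.4575 / 0.0121
  = 562.77
Design effect: 1.7 × 562.77 = 956.71.
Round up → n = 957 per group.

n = 957 per group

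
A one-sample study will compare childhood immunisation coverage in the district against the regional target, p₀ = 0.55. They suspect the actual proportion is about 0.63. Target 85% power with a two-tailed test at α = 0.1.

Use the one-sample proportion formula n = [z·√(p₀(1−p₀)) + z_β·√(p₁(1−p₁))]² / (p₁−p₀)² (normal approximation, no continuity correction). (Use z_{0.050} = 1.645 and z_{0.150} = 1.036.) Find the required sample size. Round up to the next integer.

n = [z_{α/2}·√(p₀q₀) + z_β·√(p₁q₁)]² / (p₁ − p₀)²
  = [1.645·√(0.55·0.45) + 1.036·√(0.63·0.37)]² / (0.08)²
  = [1.645·0.4975 + 1.036·0.4828]² / 0.0064
  = [1.3186]² / 0.0064
  = 271.66
Round up → n = 272.

n = 272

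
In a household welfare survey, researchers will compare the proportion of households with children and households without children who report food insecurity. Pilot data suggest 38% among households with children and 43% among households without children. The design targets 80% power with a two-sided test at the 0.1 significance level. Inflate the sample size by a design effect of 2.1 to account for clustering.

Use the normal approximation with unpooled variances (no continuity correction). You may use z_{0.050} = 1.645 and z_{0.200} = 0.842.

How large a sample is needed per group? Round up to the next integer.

n = 2498 per group

n = (z_{α/2} + z_β)² · [p₁(1−p₁) + p₂(1−p₂)] / (p₁ − p₂)²
  = (1.645 + 0.842)² · (0.38·0.62 + 0.43·0.57) / (-0.05)²
  = (2.487)² · (0.2356 + 0.2451) / 0.0025
  = 6.1852 · 0.4807 / 0.0025
  = 1189.28
Design effect: 2.1 × 1189.28 = 2497.50.
Round up → n = 2498 per group.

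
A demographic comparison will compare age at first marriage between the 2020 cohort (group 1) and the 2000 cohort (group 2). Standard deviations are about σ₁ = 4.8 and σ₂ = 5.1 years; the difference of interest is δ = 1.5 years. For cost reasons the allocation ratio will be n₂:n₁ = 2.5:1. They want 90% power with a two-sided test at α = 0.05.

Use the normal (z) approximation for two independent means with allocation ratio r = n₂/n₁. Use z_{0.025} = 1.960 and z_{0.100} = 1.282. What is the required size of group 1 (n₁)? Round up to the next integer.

n₁ = 157

n₁ = (z_{α/2} + z_β)² · (σ₁² + σ₂²/r) / δ²
   = (1.960 + 1.282)² · (4.8² + 5.1²/2.5) / 1.5²
   = 10.5106 · (23.04 + 10.404) / 2.25
   = 10.5106 · 33.444 / 2.25
   = 156.23
Round up → n₁ = 157; n₂ = r·n₁ = 2.5 × 157 = 393.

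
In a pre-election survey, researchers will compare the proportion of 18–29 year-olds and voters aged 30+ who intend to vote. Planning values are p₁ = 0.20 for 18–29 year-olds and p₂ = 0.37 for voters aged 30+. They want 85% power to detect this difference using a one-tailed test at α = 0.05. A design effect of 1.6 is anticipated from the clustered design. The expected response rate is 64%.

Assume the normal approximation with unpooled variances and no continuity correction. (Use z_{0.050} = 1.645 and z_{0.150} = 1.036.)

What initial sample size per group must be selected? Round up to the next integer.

n = 245 per group

n = (z_α + z_β)² · [p₁(1−p₁) + p₂(1−p₂)] / (p₁ − p₂)²
  = (1.645 + 1.036)² · (0.20·0.80 + 0.37·0.63) / (-0.17)²
  = (2.681)² · (0.1600 + 0.2331) / 0.0289
  = 7.1878 · 0.3931 / 0.0289
  = 97.77
Design effect: 1.6 × 97.77 = 156.43.
Adjust for 64% response: 156.43 / 0.64 = 244.42.
Round up → n = 245 per group.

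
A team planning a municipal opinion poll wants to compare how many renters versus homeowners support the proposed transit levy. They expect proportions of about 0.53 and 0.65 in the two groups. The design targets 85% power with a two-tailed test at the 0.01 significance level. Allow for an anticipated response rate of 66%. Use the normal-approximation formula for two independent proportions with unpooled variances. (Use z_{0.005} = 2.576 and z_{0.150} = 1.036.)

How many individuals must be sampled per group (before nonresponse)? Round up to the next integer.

n = (z_{α/2} + z_β)² · [p₁(1−p₁) + p₂(1−p₂)] / (p₁ − p₂)²
  = (2.576 + 1.036)² · (0.53·0.47 + 0.65·0.35) / (-0.12)²
  = (3.612)² · (0.2491 + 0.2275) / 0.0144
  = 13.0465 · 0.4766 / 0.0144
  = 431.80
Adjust for 66% response: 431.80 / 0.66 = 654.25.
Round up → n = 655 per group.

n = 655 per group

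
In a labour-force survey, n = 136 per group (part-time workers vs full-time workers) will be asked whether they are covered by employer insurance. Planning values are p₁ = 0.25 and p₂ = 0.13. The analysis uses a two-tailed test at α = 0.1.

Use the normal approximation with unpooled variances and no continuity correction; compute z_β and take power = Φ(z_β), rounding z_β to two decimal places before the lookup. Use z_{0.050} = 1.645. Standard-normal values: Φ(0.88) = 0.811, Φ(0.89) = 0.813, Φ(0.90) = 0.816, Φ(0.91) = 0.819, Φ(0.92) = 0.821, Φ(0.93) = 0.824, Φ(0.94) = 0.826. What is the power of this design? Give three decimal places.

z_β = |p₁−p₂|·√(n/[p₁q₁+p₂q₂]) − z_{α/2}
    = 0.12 · √(136/0.3006) − 1.645
    = 0.12 · 21.2704 − 1.645
    = 2.5524 − 1.645 = 0.9074 → 0.91
Power = Φ(0.91) = 0.819.

Power ≈ 0.819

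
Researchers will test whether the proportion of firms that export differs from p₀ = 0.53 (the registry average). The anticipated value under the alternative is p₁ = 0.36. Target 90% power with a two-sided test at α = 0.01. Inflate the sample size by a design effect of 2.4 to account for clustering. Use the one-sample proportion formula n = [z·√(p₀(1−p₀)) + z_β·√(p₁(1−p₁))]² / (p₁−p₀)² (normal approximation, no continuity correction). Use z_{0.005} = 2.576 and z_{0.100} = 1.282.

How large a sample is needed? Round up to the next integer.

n = 301

n = [z_{α/2}·√(p₀q₀) + z_β·√(p₁q₁)]² / (p₁ − p₀)²
  = [2.576·√(0.53·0.47) + 1.282·√(0.36·0.64)]² / (-0.17)²
  = [2.576·0.4991 + 1.282·0.4800]² / 0.0289
  = [1.9010]² / 0.0289
  = 125.05
Design effect: 2.4 × 125.05 = 300.12.
Round up → n = 301.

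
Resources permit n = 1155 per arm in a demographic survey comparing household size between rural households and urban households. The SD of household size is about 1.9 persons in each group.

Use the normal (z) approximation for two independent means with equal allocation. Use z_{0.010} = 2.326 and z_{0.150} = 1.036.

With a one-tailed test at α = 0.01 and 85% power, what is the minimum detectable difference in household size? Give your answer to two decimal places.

Minimum detectable difference ≈ 0.27 persons

δ = (z_α + z_β) · √((σ₁²+σ₂²)/n)
  = (2.326 + 1.036) · √(7.22/1155)
  = 3.362 · √0.00625
  = 3.362 · 0.0791
  = 0.2658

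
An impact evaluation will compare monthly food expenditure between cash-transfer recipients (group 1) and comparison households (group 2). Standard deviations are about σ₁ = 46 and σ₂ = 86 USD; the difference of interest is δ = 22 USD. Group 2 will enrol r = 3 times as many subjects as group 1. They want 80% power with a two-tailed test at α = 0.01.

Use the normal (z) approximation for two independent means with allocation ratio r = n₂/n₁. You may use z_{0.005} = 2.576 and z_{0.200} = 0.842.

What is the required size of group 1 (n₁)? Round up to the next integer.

n₁ = 111

n₁ = (z_{α/2} + z_β)² · (σ₁² + σ₂²/r) / δ²
   = (2.576 + 0.842)² · (46² + 86²/3) / 22²
   = 11.6827 · (2116 + 2465.3) / 484
   = 11.6827 · 4581.3 / 484
   = 110.58
Round up → n₁ = 111; n₂ = r·n₁ = 3 × 111 = 333.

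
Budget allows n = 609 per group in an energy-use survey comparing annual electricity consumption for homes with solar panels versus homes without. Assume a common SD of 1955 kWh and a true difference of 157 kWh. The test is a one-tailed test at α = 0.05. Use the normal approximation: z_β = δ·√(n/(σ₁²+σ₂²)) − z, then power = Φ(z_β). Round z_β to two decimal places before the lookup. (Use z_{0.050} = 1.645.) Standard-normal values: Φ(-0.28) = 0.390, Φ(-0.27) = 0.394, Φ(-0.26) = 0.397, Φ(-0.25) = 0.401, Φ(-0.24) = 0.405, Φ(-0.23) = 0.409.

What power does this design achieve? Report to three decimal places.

z_β = δ·√(n/(σ₁²+σ₂²)) − z_α
    = 157 · √(609/7644050) − 1.645
    = 157 · 0.00893 − 1.645
    = 1.4013 − 1.645 = -0.2437 → -0.24
Power = Φ(-0.24) = 0.405.

Power ≈ 0.405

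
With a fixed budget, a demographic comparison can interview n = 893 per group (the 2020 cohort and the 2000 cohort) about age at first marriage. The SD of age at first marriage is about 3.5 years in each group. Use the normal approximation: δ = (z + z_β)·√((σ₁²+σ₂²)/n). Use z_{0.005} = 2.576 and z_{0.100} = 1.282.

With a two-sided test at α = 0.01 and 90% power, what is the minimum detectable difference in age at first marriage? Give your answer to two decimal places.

Minimum detectable difference ≈ 0.64 years

δ = (z_{α/2} + z_β) · √((σ₁²+σ₂²)/n)
  = (2.576 + 1.282) · √(24.5/893)
  = 3.858 · √0.02744
  = 3.858 · 0.1656
  = 0.6390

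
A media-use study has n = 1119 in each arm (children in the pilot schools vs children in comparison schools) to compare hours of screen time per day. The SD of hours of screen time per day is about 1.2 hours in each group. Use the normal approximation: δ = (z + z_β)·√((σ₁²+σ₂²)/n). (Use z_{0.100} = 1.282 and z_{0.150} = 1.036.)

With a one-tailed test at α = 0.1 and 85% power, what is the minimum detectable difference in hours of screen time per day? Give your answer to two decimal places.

Minimum detectable difference ≈ 0.12 hours

δ = (z_α + z_β) · √((σ₁²+σ₂²)/n)
  = (1.282 + 1.036) · √(2.88/1119)
  = 2.318 · √0.00257
  = 2.318 · 0.0507
  = 0.1176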